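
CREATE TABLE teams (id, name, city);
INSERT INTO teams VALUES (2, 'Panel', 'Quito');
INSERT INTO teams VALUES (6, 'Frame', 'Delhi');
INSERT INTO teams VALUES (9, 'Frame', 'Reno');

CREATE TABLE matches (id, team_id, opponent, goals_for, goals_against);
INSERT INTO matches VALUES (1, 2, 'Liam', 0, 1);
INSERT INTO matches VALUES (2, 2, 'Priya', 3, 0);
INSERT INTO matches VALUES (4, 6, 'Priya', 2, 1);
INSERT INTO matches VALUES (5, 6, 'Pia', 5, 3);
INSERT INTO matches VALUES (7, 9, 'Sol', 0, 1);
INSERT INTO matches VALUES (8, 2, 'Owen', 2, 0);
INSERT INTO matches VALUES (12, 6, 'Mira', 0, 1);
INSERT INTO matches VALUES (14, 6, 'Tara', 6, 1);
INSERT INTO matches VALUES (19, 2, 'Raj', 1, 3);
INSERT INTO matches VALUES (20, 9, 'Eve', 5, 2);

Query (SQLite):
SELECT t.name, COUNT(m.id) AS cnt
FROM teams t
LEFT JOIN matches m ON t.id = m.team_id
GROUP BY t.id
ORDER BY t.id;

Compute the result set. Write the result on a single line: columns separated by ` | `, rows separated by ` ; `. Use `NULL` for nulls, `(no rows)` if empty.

LEFT JOIN keeps every teams row; unmatched ones get NULL for matches columns.
Group by teams.id and compute COUNT(m.id). COUNT(col) of an all-NULL group is 0.
  2: ids {1, 2, 8, 19} → COUNT(m.id)=4
  6: ids {4, 5, 12, 14} → COUNT(m.id)=4
  9: ids {7, 20} → COUNT(m.id)=2

Panel | 4 ; Frame | 4 ; Frame | 2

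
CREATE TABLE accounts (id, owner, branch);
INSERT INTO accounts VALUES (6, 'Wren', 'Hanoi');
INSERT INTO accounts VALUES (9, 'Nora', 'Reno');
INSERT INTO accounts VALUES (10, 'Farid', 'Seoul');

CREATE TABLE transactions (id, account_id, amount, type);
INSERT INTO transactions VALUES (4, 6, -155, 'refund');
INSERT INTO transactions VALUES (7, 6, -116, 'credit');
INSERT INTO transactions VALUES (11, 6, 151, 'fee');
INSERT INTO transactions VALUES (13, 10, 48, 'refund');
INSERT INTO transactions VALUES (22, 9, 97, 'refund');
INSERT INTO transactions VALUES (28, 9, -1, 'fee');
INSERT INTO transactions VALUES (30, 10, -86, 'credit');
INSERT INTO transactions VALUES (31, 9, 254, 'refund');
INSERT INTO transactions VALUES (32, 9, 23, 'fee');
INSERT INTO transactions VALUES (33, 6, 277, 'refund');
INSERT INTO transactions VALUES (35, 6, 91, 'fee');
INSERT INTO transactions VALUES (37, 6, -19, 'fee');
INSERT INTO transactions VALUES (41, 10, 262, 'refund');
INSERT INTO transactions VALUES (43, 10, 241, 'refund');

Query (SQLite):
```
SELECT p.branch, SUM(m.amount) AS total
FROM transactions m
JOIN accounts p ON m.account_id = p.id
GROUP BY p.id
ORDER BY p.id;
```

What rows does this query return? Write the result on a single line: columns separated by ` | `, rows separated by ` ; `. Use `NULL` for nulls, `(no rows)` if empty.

Join each transactions row to its accounts via account_id.
Group joined rows by accounts.id; compute SUM(m.amount) per group.
  6: ids {4, 7, 11, 33, 35, 37} → SUM(m.amount)=229
  9: ids {22, 28, 31, 32} → SUM(m.amount)=373
  10: ids {13, 30, 41, 43} → SUM(m.amount)=465

Hanoi | 229 ; Reno | 373 ; Seoul | 465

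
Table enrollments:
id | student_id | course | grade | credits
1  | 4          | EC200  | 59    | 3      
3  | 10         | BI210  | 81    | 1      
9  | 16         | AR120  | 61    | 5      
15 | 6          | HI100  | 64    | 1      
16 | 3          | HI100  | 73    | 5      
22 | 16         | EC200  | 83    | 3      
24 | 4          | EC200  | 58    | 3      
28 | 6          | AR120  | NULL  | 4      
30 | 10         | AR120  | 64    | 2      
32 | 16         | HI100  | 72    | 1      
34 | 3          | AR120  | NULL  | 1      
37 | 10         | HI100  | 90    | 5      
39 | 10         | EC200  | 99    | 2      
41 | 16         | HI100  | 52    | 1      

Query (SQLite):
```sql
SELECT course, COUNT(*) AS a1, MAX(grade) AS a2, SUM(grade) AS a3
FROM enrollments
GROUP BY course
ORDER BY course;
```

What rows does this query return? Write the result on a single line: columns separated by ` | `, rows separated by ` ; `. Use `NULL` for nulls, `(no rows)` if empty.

Group enrollments by course.
Per group compute: COUNT(*), MAX(grade), SUM(grade).
  AR120: ids {9, 28, 30, 34} → COUNT(*)=4, MAX(grade)=64, SUM(grade)=125
  BI210: ids {3} → COUNT(*)=1, MAX(grade)=81, SUM(grade)=81
  EC200: ids {1, 22, 24, 39} → COUNT(*)=4, MAX(grade)=99, SUM(grade)=299
  HI100: ids {15, 16, 32, 37, 41} → COUNT(*)=5, MAX(grade)=90, SUM(grade)=351

AR120 | 4 | 64 | 125 ; BI210 | 1 | 81 | 81 ; EC200 | 4 | 99 | 299 ; HI100 | 5 | 90 | 351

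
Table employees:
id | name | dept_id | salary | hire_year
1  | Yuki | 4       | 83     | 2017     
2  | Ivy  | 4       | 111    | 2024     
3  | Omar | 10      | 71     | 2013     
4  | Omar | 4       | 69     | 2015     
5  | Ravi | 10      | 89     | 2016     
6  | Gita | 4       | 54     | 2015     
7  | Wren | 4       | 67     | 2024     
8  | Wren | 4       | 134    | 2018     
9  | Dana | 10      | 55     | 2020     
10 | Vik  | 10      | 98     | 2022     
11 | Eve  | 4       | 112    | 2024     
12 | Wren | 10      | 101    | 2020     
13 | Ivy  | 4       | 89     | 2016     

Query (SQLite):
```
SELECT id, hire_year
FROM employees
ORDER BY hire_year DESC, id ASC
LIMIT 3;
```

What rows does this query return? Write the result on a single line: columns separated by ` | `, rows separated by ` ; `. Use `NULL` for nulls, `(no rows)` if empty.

2 | 2024 ; 7 | 2024 ; 11 | 2024

Sort by hire_year desc, tiebreak id asc: (2024, id=2), (2024, id=7), (2024, id=11), (2022, id=10), (2020, id=9), (2020, id=12) …. Take first 3.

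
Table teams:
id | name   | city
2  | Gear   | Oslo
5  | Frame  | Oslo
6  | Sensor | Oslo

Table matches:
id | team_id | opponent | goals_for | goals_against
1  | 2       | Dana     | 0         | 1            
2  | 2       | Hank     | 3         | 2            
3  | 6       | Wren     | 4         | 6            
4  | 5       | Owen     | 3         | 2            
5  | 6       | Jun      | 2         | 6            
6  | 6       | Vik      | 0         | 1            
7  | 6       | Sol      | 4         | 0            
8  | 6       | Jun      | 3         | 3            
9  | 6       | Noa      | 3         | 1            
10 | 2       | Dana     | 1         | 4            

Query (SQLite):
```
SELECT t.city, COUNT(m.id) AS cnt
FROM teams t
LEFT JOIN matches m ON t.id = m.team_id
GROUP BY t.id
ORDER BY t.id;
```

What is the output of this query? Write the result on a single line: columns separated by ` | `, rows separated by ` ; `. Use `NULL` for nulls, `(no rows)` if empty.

LEFT JOIN keeps every teams row; unmatched ones get NULL for matches columns.
Group by teams.id and compute COUNT(m.id). COUNT(col) of an all-NULL group is 0.
  2: ids {1, 2, 10} → COUNT(m.id)=3
  5: ids {4} → COUNT(m.id)=1
  6: ids {3, 5, 6, 7, 8, 9} → COUNT(m.id)=6

Oslo | 3 ; Oslo | 1 ; Oslo | 6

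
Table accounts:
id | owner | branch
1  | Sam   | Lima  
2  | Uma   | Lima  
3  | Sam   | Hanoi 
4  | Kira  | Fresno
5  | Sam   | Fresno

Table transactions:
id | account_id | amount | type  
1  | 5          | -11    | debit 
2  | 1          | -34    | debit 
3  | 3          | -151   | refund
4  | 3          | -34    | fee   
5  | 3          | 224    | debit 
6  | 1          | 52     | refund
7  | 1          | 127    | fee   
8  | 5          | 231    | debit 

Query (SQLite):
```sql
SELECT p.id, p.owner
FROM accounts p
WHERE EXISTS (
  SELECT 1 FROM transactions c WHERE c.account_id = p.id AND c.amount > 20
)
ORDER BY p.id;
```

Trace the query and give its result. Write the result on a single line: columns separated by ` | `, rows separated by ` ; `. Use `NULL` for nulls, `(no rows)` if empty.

1 | Sam ; 3 | Sam ; 5 | Sam

For each accounts row, check whether any transactions with matching account_id has amount > 20.
Keep rows where that is true.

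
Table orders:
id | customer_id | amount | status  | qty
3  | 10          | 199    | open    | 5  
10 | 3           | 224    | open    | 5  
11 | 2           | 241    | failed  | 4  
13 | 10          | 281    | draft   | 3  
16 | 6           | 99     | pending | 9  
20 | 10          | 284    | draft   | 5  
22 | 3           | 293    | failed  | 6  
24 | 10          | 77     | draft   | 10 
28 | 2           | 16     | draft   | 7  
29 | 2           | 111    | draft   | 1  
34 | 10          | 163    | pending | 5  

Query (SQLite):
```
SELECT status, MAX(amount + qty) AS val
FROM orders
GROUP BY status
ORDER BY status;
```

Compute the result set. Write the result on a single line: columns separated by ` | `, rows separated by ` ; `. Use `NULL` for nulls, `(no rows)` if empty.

draft | 289 ; failed | 299 ; open | 229 ; pending | 168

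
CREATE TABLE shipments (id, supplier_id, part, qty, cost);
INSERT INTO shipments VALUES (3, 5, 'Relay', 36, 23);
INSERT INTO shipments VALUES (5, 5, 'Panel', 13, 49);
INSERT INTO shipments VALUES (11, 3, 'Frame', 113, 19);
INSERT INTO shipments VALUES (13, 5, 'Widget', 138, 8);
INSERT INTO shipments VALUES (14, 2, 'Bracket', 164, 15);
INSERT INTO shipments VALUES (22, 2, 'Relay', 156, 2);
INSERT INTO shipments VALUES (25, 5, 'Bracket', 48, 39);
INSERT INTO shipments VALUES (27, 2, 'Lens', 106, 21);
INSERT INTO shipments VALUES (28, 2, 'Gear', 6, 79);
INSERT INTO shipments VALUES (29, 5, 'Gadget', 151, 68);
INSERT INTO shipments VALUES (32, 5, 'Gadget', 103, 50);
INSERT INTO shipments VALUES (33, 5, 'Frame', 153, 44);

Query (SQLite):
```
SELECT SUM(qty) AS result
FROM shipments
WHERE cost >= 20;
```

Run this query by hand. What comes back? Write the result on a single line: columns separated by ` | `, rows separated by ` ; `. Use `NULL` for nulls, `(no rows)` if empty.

Rows where cost >= 20 → qty values: [36, 13, 48, 106, 6, 151, 103, 153].
SUM of non-NULL values = 616.

616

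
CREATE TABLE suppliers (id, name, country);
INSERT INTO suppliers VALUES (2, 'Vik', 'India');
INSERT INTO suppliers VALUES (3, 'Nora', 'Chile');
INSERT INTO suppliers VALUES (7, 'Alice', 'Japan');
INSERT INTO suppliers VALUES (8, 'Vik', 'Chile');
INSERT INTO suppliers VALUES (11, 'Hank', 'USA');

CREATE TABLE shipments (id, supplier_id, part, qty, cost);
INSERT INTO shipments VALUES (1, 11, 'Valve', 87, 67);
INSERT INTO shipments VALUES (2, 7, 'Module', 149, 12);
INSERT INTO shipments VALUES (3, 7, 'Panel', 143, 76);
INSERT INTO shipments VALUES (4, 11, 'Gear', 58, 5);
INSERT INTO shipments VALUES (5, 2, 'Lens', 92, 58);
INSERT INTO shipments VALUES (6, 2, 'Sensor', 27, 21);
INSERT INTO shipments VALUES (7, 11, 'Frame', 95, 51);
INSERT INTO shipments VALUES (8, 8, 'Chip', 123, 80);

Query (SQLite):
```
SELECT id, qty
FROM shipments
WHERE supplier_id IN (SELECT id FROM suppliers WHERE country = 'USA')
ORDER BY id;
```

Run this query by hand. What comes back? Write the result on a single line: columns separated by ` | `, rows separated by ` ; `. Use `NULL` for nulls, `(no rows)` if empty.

1 | 87 ; 4 | 58 ; 7 | 95

Inner query: suppliers.id where country = 'USA'.
Outer: keep shipments rows whose supplier_id is in that set.
Inner query → {11}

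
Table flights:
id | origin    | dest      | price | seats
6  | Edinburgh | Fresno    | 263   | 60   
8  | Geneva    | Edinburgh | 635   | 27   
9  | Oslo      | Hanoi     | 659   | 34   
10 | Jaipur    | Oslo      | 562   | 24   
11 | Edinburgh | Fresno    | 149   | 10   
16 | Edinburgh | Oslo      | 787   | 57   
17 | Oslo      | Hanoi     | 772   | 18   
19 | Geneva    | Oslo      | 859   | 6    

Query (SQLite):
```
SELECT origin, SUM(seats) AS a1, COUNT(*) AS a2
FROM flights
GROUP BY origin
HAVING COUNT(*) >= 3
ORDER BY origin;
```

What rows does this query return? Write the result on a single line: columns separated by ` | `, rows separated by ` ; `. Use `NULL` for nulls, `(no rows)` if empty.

Edinburgh | 127 | 3

Group flights by origin.
Per group compute: SUM(seats), COUNT(*).
HAVING: drop groups with fewer than 3 rows.
  Edinburgh: ids {6, 11, 16} → SUM(seats)=127, COUNT(*)=3
  Geneva: ids {8, 19} → SUM(seats)=33, COUNT(*)=2
  Jaipur: ids {10} → SUM(seats)=24, COUNT(*)=1
  Oslo: ids {9, 17} → SUM(seats)=52, COUNT(*)=2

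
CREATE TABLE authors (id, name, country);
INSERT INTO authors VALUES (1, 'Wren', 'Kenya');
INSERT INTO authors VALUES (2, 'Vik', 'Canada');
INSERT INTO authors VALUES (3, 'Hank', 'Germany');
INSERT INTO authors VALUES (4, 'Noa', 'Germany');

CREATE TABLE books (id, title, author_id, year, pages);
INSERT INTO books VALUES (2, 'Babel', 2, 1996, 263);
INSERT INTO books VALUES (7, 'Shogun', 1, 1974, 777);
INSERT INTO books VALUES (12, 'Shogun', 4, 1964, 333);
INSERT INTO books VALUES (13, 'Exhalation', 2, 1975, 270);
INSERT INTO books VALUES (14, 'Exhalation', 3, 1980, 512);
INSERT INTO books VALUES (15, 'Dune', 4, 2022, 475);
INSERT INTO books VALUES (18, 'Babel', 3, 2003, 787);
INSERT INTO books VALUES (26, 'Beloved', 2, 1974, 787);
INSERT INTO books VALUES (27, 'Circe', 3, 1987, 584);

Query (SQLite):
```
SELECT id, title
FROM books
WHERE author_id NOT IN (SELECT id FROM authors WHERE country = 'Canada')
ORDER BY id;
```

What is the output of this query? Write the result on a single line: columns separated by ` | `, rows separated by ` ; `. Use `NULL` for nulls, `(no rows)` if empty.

Inner query: authors.id where country = 'Canada'.
Outer: keep books rows whose author_id is not in that set.
Inner query → {2}

7 | Shogun ; 12 | Shogun ; 14 | Exhalation ; 15 | Dune ; 18 | Babel ; 27 | Circe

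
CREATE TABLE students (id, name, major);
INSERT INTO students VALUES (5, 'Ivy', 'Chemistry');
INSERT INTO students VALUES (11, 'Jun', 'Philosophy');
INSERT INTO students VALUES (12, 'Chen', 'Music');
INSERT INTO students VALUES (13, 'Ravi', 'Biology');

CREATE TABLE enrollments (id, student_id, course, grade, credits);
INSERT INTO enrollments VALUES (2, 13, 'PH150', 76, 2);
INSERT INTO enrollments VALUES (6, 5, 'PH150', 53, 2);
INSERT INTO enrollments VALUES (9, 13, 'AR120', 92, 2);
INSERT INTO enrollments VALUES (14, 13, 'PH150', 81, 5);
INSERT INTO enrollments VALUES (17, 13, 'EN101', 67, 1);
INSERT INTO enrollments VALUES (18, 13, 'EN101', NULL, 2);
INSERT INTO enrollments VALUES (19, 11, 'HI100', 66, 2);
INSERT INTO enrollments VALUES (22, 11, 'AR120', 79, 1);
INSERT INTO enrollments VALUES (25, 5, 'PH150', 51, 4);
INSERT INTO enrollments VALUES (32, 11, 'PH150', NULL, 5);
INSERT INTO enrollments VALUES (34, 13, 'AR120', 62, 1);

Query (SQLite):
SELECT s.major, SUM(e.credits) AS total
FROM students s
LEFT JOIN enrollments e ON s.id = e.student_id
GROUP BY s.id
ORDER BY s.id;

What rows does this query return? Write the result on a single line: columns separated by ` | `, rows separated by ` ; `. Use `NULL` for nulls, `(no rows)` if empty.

LEFT JOIN keeps every students row; unmatched ones get NULL for enrollments columns.
Group by students.id and compute SUM(e.credits). SUM over an all-NULL group is NULL.
  5: ids {6, 25} → SUM(e.credits)=6
  11: ids {19, 22, 32} → SUM(e.credits)=8
  12: ids {—} → SUM(e.credits)=NULL
  13: ids {2, 9, 14, 17, 18, 34} → SUM(e.credits)=13

Chemistry | 6 ; Philosophy | 8 ; Music | NULL ; Biology | 13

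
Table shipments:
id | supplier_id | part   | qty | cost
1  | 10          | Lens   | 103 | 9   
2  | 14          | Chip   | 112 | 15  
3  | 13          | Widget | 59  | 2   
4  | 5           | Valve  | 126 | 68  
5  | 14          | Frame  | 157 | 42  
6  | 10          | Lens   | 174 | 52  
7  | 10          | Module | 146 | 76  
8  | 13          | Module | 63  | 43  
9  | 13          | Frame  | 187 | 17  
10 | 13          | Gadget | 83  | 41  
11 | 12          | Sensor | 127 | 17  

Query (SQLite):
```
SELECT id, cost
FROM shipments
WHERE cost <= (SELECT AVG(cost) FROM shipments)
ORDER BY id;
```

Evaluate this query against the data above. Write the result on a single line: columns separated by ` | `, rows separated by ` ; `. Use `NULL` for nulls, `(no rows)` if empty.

Scalar subquery: AVG(cost) over all shipments rows = 34.727273 (≈; comparison uses full precision).
Keep rows where cost <= that value.

1 | 9 ; 2 | 15 ; 3 | 2 ; 9 | 17 ; 11 | 17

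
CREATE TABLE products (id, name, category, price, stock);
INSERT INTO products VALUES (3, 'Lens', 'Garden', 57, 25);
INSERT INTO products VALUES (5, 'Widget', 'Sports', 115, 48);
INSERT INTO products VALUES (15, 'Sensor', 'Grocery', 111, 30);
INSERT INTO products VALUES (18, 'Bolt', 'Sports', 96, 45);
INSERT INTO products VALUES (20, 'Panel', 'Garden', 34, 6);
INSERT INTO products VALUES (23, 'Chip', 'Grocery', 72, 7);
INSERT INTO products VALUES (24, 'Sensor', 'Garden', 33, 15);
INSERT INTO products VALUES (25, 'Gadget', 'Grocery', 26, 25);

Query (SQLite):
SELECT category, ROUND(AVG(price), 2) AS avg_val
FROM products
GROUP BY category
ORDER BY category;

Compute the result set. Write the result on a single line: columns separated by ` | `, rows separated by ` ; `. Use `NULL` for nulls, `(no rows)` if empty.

Garden | 41.33 ; Grocery | 69.67 ; Sports | 105.5

Partition products by category; compute ROUND(AVG(price), 2) within each group.
  Garden: ids {3, 20, 24} → ROUND(AVG(price), 2)=41.33
  Grocery: ids {15, 23, 25} → ROUND(AVG(price), 2)=69.67
  Sports: ids {5, 18} → ROUND(AVG(price), 2)=105.5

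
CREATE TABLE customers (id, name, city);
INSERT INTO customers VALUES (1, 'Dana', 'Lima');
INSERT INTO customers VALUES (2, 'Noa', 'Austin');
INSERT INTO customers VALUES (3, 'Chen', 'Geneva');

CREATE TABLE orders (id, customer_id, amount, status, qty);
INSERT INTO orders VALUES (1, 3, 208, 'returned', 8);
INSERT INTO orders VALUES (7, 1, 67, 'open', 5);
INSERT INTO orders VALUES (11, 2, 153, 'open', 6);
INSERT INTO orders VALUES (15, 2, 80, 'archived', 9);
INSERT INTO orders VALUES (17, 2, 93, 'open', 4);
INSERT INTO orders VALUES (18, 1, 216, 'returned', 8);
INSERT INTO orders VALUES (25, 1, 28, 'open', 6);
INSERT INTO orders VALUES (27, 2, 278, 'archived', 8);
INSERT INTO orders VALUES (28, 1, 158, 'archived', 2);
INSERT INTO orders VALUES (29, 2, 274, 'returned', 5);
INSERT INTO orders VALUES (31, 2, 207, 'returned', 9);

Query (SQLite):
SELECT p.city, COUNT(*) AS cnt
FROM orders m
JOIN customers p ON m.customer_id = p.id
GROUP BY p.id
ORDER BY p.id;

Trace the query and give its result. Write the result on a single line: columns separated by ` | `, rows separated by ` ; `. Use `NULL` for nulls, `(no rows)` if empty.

Join each orders row to its customers via customer_id.
Group joined rows by customers.id; compute COUNT(*) per group.
  1: ids {7, 18, 25, 28} → COUNT(*)=4
  2: ids {11, 15, 17, 27, 29, 31} → COUNT(*)=6
  3: ids {1} → COUNT(*)=1

Lima | 4 ; Austin | 6 ; Geneva | 1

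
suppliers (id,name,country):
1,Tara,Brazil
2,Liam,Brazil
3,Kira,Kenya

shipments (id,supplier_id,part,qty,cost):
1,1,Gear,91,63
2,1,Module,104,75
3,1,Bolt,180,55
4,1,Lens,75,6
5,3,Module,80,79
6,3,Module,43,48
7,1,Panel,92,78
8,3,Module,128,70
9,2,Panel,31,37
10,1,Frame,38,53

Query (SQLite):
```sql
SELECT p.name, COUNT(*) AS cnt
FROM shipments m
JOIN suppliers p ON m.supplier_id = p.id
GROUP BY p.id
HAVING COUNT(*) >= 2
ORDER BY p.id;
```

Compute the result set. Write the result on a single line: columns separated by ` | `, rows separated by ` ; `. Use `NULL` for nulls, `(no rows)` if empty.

Tara | 6 ; Kira | 3

Join each shipments row to its suppliers via supplier_id.
Group joined rows by suppliers.id; compute COUNT(*) per group.
HAVING: keep groups with count ≥ 2.
  1: ids {1, 2, 3, 4, 7, 10} → COUNT(*)=6
  2: ids {9} → COUNT(*)=1
  3: ids {5, 6, 8} → COUNT(*)=3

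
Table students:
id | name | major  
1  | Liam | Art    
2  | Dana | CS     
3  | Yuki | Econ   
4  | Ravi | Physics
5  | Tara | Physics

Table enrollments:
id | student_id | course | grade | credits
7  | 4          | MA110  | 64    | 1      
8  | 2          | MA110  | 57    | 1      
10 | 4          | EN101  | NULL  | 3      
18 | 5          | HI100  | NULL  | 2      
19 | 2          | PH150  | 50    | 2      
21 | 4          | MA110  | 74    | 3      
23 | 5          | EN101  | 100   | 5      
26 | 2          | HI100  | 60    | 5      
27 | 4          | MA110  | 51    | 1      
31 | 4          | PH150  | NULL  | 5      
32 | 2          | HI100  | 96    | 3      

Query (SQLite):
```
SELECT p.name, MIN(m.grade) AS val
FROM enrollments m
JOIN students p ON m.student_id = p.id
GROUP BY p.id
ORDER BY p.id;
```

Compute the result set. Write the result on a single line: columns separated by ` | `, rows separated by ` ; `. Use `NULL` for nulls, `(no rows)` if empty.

Dana | 50 ; Ravi | 51 ; Tara | 100

Join each enrollments row to its students via student_id.
Group joined rows by students.id; compute MIN(m.grade) per group.
  2: ids {8, 19, 26, 32} → MIN(m.grade)=50
  4: ids {7, 10, 21, 27, 31} → MIN(m.grade)=51
  5: ids {18, 23} → MIN(m.grade)=100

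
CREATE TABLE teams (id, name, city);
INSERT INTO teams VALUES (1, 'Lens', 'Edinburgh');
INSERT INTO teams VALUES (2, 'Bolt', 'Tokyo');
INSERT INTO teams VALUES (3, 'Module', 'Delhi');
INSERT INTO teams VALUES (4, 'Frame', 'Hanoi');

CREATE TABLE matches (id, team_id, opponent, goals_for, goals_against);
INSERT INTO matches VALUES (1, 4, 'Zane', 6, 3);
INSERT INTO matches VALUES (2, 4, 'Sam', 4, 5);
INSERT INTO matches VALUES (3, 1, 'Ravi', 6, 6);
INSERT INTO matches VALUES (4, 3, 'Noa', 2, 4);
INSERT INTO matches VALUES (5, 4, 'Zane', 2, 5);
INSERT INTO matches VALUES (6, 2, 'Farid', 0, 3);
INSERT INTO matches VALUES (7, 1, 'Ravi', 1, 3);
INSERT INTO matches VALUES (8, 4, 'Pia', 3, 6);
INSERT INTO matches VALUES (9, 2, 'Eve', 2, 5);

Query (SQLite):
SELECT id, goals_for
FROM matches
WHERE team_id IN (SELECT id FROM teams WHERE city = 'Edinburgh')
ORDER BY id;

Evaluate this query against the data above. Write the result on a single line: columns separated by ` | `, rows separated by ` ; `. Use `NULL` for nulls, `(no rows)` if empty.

Inner query: teams.id where city = 'Edinburgh'.
Outer: keep matches rows whose team_id is in that set.
Inner query → {1}

3 | 6 ; 7 | 1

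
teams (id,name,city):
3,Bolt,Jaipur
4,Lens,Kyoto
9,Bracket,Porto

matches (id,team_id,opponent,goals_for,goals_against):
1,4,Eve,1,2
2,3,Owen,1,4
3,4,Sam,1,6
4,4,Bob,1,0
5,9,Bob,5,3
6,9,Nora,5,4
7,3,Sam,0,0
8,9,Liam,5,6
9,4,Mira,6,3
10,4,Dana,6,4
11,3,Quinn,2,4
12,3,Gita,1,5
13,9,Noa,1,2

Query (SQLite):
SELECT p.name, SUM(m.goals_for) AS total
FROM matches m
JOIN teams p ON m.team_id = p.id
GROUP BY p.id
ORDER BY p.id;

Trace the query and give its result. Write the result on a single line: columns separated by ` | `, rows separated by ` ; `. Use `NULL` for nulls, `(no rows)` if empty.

Bolt | 4 ; Lens | 15 ; Bracket | 16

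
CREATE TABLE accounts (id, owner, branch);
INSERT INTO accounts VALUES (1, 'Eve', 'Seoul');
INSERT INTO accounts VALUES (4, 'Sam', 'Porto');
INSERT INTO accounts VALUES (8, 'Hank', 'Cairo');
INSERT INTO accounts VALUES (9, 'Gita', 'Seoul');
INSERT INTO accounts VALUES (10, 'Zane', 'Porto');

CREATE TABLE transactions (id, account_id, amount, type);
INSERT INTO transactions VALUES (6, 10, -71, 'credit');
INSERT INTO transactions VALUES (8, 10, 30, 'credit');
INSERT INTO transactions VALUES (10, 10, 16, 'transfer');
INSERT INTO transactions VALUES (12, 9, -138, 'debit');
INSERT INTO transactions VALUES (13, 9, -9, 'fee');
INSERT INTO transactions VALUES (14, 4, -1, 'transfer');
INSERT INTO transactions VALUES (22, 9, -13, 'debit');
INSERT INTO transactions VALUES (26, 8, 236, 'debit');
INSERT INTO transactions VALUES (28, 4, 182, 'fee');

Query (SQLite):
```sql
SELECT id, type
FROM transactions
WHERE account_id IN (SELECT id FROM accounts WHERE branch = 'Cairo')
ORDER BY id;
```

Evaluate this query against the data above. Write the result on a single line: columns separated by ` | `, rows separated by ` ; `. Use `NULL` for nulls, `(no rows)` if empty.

Inner query: accounts.id where branch = 'Cairo'.
Outer: keep transactions rows whose account_id is in that set.
Inner query → {8}

26 | debit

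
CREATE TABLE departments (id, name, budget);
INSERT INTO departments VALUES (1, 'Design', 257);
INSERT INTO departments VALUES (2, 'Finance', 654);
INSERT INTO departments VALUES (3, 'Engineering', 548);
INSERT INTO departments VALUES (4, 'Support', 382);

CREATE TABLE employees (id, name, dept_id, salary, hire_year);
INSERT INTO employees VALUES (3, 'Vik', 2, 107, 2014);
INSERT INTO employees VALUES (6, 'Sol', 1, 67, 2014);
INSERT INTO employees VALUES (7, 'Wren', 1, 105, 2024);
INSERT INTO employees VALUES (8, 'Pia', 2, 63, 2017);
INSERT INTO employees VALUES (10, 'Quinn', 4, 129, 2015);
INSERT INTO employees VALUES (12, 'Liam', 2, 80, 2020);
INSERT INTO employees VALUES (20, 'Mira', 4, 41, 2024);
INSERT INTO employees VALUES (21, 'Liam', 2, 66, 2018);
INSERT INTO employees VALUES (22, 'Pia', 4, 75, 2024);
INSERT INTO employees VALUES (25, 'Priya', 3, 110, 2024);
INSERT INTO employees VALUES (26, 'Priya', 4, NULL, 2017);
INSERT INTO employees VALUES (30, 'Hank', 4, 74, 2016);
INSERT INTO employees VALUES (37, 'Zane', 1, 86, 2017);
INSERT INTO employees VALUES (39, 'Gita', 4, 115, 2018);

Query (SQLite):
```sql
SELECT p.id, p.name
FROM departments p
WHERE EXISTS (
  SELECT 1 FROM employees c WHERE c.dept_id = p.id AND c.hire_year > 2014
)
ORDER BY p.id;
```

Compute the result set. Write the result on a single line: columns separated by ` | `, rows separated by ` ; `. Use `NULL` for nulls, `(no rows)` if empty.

For each departments row, check whether any employees with matching dept_id has hire_year > 2014.
Keep rows where that is true.

1 | Design ; 2 | Finance ; 3 | Engineering ; 4 | Support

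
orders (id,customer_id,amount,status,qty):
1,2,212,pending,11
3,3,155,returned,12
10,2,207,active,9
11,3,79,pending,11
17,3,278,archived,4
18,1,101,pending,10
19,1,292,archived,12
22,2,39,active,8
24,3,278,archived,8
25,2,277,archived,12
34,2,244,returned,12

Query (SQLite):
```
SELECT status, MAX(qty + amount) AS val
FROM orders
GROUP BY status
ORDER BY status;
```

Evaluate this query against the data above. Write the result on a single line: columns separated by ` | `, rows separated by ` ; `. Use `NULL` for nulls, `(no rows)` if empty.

active | 216 ; archived | 304 ; pending | 223 ; returned | 256

For each row compute qty + amount.
Group by status; take MAX of the expression per group.
  active: ids {10, 22} → MAX(qty + amount)=216
  archived: ids {17, 19, 24, 25} → MAX(qty + amount)=304
  pending: ids {1, 11, 18} → MAX(qty + amount)=223
  returned: ids {3, 34} → MAX(qty + amount)=256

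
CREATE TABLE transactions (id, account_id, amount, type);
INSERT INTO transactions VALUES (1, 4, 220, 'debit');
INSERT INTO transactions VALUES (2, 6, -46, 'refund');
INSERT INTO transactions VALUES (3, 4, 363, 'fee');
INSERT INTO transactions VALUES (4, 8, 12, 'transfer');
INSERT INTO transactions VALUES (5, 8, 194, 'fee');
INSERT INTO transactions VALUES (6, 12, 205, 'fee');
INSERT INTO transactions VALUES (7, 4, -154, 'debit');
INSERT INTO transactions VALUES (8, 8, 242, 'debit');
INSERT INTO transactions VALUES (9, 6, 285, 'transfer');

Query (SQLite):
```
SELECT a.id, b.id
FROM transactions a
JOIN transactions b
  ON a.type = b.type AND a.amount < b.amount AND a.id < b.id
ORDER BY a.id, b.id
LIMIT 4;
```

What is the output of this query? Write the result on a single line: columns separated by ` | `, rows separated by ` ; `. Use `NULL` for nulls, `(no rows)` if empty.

1 | 8 ; 4 | 9 ; 5 | 6 ; 7 | 8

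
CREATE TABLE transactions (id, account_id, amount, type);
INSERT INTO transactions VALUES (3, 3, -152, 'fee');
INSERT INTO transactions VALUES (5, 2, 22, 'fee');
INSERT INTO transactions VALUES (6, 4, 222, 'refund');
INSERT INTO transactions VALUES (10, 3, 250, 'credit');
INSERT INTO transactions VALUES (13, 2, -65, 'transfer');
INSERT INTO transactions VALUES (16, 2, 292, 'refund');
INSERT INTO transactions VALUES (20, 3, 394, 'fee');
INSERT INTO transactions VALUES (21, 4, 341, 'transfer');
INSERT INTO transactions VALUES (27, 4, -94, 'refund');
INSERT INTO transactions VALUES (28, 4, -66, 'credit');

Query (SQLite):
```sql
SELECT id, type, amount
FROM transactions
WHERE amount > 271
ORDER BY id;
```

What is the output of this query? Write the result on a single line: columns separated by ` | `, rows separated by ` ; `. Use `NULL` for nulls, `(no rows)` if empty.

amount > 271: ids {16, 20, 21}

16 | refund | 292 ; 20 | fee | 394 ; 21 | transfer | 341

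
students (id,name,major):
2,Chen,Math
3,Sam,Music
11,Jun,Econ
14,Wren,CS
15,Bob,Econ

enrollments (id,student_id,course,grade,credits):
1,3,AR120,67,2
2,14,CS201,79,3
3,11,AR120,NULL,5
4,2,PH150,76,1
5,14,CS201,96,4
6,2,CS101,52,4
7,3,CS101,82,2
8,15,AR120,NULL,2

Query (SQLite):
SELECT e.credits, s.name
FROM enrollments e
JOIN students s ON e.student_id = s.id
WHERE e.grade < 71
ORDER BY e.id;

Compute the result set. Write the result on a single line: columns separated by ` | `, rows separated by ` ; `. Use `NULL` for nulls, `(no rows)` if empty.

2 | Sam ; 4 | Chen

Each enrollments row matches the students row where student_id = students.id.
Then keep rows with e.grade < 71.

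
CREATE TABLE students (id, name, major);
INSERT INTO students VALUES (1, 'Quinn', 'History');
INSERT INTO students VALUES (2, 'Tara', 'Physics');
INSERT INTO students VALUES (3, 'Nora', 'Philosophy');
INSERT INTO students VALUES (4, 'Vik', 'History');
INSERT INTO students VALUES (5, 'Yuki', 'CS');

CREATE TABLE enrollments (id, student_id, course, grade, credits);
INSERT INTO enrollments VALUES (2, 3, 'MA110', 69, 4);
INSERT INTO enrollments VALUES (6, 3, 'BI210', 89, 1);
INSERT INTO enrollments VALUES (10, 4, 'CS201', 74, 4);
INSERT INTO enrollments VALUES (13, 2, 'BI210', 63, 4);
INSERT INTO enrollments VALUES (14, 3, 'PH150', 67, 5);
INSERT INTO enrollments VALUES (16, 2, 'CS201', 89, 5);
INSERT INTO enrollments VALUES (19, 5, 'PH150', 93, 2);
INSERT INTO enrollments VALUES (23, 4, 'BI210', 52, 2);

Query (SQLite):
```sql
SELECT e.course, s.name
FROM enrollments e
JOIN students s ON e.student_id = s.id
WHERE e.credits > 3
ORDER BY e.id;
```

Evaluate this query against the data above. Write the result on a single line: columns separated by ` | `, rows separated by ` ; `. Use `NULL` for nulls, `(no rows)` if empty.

Each enrollments row matches the students row where student_id = students.id.
Then keep rows with e.credits > 3.

MA110 | Nora ; CS201 | Vik ; BI210 | Tara ; PH150 | Nora ; CS201 | Tara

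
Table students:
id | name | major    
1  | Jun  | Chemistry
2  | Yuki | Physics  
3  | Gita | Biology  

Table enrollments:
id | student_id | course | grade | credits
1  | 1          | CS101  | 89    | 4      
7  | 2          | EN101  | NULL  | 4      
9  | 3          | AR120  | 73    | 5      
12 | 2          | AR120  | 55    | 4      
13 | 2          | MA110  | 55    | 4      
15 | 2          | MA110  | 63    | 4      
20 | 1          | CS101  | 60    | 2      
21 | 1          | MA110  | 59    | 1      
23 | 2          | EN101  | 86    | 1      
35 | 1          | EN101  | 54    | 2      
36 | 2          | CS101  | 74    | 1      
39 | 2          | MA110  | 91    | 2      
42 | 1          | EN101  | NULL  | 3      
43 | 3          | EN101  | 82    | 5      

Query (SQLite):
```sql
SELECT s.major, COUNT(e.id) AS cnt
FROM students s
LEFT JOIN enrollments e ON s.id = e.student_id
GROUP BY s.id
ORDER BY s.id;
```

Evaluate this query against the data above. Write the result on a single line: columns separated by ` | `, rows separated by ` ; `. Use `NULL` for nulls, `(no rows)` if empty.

LEFT JOIN keeps every students row; unmatched ones get NULL for enrollments columns.
Group by students.id and compute COUNT(e.id). COUNT(col) of an all-NULL group is 0.
  1: ids {1, 20, 21, 35, 42} → COUNT(e.id)=5
  2: ids {7, 12, 13, 15, 23, 36, 39} → COUNT(e.id)=7
  3: ids {9, 43} → COUNT(e.id)=2

Chemistry | 5 ; Physics | 7 ; Biology | 2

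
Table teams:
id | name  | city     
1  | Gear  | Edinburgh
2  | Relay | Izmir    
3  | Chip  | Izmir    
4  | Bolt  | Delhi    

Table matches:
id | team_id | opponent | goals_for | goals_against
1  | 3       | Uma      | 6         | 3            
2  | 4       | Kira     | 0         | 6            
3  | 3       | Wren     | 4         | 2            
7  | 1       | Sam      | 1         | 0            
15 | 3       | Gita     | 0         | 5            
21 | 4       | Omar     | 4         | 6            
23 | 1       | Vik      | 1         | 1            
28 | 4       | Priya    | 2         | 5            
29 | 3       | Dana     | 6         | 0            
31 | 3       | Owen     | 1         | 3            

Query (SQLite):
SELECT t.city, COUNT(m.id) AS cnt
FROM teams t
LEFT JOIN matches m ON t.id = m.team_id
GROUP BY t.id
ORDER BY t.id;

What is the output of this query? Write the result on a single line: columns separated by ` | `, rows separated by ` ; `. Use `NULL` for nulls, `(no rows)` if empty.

LEFT JOIN keeps every teams row; unmatched ones get NULL for matches columns.
Group by teams.id and compute COUNT(m.id). COUNT(col) of an all-NULL group is 0.
  1: ids {7, 23} → COUNT(m.id)=2
  2: ids {—} → COUNT(m.id)=0
  3: ids {1, 3, 15, 29, 31} → COUNT(m.id)=5
  4: ids {2, 21, 28} → COUNT(m.id)=3

Edinburgh | 2 ; Izmir | 0 ; Izmir | 5 ; Delhi | 3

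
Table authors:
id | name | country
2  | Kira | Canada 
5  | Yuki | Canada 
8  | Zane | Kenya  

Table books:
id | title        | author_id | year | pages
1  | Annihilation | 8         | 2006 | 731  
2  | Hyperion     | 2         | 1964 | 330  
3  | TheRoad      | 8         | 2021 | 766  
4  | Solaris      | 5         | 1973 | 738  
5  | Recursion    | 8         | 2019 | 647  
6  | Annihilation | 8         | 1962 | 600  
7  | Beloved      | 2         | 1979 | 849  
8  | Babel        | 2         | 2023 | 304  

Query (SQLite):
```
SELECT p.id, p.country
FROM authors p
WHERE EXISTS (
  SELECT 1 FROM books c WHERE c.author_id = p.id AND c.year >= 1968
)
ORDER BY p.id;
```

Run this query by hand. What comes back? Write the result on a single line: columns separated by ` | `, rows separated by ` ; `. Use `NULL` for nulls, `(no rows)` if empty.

For each authors row, check whether any books with matching author_id has year >= 1968.
Keep rows where that is true.

2 | Canada ; 5 | Canada ; 8 | Kenya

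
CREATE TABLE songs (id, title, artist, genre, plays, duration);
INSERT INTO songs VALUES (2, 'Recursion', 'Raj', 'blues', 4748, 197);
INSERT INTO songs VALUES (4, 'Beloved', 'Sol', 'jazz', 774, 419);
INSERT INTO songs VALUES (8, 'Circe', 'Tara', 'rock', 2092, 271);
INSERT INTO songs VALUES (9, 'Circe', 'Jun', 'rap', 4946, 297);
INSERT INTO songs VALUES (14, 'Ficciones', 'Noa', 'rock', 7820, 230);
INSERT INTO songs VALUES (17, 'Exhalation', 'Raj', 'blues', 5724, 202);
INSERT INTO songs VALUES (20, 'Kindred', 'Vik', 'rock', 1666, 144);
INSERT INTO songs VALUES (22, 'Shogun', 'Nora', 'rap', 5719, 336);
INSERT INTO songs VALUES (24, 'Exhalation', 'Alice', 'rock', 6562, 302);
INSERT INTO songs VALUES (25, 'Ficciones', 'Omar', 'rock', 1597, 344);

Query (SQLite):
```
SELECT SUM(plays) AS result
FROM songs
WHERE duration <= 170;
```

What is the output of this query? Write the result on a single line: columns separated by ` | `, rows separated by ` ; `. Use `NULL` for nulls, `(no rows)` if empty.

Rows where duration <= 170 → plays values: [1666].
SUM of non-NULL values = 1666.

1666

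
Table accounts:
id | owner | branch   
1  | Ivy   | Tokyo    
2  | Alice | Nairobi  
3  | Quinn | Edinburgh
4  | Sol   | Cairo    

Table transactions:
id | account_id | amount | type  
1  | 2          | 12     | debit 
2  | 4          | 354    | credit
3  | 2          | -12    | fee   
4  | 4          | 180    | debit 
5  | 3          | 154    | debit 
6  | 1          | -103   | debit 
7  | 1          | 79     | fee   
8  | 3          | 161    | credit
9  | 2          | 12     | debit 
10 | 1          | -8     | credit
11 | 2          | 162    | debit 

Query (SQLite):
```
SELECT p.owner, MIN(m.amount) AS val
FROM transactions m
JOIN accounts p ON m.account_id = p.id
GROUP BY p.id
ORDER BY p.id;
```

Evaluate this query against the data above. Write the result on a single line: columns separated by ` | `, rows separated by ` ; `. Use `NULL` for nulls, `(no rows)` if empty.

Ivy | -103 ; Alice | -12 ; Quinn | 154 ; Sol | 180

Join each transactions row to its accounts via account_id.
Group joined rows by accounts.id; compute MIN(m.amount) per group.
  1: ids {6, 7, 10} → MIN(m.amount)=-103
  2: ids {1, 3, 9, 11} → MIN(m.amount)=-12
  3: ids {5, 8} → MIN(m.amount)=154
  4: ids {2, 4} → MIN(m.amount)=180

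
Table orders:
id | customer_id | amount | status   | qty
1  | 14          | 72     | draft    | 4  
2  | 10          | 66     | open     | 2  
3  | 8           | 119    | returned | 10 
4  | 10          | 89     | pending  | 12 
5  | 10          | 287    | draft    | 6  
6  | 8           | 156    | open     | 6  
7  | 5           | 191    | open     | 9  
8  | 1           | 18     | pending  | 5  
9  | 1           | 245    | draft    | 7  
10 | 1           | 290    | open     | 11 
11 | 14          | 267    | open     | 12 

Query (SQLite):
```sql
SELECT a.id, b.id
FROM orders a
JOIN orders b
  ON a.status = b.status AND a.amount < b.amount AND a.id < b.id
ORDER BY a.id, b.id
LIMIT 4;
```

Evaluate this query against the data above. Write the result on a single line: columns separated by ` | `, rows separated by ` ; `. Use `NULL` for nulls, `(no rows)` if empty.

1 | 5 ; 1 | 9 ; 2 | 6 ; 2 | 7

Pairs (a,b) with same status, a.amount < b.amount, a.id < b.id.
status groups: draft:{1,5,9} open:{2,6,7,10,11} pending:{4,8} returned:{3}
Ordered by (a.id, b.id); first 4.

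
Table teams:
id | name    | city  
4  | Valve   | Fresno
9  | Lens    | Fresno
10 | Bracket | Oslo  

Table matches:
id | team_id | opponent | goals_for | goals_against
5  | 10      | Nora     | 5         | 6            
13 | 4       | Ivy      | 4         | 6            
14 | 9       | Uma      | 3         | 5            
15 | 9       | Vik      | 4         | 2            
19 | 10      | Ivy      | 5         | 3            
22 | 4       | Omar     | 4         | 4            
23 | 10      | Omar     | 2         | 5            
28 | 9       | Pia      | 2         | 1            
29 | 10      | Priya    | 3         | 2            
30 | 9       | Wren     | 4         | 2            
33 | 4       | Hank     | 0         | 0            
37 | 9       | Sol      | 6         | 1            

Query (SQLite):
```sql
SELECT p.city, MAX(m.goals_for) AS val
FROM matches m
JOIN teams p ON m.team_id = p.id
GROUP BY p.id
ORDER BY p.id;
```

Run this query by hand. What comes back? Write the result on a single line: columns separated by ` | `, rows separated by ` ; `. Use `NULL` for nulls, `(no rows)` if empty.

Fresno | 4 ; Fresno | 6 ; Oslo | 5

Join each matches row to its teams via team_id.
Group joined rows by teams.id; compute MAX(m.goals_for) per group.
  4: ids {13, 22, 33} → MAX(m.goals_for)=4
  9: ids {14, 15, 28, 30, 37} → MAX(m.goals_for)=6
  10: ids {5, 19, 23, 29} → MAX(m.goals_for)=5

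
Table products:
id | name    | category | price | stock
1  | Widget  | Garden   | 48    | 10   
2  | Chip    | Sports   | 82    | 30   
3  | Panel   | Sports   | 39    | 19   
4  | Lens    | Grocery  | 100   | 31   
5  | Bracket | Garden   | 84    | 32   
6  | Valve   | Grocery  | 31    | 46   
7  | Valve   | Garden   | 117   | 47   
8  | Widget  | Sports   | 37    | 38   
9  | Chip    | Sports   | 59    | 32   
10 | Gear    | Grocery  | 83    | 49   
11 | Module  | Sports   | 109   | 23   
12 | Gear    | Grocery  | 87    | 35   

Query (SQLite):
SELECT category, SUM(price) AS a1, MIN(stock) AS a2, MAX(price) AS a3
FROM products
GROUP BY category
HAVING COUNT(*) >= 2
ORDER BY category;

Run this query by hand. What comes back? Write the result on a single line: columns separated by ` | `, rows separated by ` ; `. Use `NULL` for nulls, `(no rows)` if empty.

Group products by category.
Per group compute: SUM(price), MIN(stock), MAX(price).
HAVING: drop groups with fewer than 2 rows.
  Garden: ids {1, 5, 7} → SUM(price)=249, MIN(stock)=10, MAX(price)=117
  Grocery: ids {4, 6, 10, 12} → SUM(price)=301, MIN(stock)=31, MAX(price)=100
  Sports: ids {2, 3, 8, 9, 11} → SUM(price)=326, MIN(stock)=19, MAX(price)=109

Garden | 249 | 10 | 117 ; Grocery | 301 | 31 | 100 ; Sports | 326 | 19 | 109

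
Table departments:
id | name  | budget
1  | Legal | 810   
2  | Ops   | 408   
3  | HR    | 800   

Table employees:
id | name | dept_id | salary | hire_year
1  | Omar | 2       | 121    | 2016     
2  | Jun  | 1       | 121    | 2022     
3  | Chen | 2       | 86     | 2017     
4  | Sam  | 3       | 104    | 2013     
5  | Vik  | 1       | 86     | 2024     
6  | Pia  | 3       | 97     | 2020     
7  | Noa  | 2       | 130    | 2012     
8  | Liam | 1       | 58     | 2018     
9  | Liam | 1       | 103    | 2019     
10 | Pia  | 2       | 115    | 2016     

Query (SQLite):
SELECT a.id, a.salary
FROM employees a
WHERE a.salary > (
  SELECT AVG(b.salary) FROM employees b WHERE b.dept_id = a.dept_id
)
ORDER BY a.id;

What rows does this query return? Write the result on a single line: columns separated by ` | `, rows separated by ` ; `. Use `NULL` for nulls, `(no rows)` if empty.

1 | 121 ; 2 | 121 ; 4 | 104 ; 7 | 130 ; 9 | 103 ; 10 | 115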